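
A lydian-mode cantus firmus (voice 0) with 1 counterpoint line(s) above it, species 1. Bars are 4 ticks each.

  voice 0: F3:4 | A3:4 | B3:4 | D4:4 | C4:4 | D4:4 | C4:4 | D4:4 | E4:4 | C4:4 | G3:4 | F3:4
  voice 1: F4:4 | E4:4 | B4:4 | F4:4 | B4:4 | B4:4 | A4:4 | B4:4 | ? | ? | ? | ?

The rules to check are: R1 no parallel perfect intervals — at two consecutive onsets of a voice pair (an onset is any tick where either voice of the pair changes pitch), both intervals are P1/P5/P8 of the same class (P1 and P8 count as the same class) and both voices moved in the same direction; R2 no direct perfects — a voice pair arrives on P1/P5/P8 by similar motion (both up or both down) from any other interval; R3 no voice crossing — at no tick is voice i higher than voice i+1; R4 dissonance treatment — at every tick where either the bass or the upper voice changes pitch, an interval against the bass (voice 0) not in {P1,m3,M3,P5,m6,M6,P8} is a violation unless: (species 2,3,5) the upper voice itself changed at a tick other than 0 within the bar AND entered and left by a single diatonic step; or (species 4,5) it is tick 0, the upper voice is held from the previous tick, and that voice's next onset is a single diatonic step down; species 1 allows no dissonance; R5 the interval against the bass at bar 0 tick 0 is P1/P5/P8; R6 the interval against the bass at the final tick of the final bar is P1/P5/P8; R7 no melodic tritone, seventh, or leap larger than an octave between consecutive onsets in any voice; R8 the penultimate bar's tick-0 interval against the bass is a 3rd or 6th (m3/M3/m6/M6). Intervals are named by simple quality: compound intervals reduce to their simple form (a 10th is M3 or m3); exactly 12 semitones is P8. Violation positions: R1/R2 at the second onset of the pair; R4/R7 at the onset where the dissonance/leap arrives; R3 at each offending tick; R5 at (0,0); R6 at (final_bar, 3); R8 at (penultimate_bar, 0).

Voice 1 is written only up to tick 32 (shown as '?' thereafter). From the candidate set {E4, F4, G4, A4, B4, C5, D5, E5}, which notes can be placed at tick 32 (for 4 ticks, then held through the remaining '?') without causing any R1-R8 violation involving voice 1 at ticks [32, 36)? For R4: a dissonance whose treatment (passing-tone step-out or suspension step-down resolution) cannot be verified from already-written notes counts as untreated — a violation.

{B4, C5, E4, G4}

E4: legal
F4: violates R4,R7
G4: legal
A4: violates R4
B4: legal
C5: legal
D5: violates R4
E5: violates R2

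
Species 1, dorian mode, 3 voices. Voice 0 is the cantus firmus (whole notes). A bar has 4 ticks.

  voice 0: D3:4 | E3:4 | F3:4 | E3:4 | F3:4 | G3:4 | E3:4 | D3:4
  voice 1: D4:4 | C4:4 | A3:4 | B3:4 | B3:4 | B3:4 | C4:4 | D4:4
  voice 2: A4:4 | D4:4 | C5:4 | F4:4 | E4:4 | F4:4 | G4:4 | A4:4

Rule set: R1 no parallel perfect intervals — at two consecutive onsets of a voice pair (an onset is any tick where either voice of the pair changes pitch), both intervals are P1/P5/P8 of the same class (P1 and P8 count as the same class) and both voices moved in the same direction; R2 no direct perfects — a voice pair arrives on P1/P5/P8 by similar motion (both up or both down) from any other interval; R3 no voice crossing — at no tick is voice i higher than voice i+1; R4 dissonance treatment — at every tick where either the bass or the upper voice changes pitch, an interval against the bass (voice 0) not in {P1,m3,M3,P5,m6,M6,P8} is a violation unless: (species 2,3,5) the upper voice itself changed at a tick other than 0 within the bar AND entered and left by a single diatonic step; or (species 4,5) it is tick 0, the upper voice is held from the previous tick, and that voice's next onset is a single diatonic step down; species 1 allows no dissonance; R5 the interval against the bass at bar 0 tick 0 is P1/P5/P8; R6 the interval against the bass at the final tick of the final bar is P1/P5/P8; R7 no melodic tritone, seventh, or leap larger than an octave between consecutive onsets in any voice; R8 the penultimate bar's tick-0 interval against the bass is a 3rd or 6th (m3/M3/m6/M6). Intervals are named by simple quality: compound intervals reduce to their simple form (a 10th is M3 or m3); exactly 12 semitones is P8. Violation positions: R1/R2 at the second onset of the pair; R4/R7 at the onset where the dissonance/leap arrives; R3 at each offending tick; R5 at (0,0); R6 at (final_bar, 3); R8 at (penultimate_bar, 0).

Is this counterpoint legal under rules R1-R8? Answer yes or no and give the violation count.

bar 0: v0=D3 v1=D4 v2=A4 (P5)
bar 1: v0=E3 v1=C4 v2=D4 (m7)
bar 2: v0=F3 v1=A3 v2=C5 (P5)
bar 3: v0=E3 v1=B3 v2=F4 (m2)
bar 4: v0=F3 v1=B3 v2=E4 (M7)
bar 5: v0=G3 v1=B3 v2=F4 (m7)
bar 6: v0=E3 v1=C4 v2=G4 (m3)
bar 7: v0=D3 v1=D4 v2=A4 (P5)
  R4 @ bar1.0: E3/D4 m7 untreated
  R2 @ bar2.0: E3/D4 m7 -> F3/C5 P5 similar
  R7 @ bar2.0: D4->C5 leap 10st
  R4 @ bar3.0: E3/F4 m2 untreated
  R4 @ bar4.0: F3/B3 TT untreated
  R4 @ bar4.0: F3/E4 M7 untreated
  R4 @ bar5.0: G3/F4 m7 untreated
  R2 @ bar6.0: B3/F4 TT -> C4/G4 P5 similar
  R1 @ bar7.0: C4/G4 P5 -> D4/A4 P5 similar

No (9 violations)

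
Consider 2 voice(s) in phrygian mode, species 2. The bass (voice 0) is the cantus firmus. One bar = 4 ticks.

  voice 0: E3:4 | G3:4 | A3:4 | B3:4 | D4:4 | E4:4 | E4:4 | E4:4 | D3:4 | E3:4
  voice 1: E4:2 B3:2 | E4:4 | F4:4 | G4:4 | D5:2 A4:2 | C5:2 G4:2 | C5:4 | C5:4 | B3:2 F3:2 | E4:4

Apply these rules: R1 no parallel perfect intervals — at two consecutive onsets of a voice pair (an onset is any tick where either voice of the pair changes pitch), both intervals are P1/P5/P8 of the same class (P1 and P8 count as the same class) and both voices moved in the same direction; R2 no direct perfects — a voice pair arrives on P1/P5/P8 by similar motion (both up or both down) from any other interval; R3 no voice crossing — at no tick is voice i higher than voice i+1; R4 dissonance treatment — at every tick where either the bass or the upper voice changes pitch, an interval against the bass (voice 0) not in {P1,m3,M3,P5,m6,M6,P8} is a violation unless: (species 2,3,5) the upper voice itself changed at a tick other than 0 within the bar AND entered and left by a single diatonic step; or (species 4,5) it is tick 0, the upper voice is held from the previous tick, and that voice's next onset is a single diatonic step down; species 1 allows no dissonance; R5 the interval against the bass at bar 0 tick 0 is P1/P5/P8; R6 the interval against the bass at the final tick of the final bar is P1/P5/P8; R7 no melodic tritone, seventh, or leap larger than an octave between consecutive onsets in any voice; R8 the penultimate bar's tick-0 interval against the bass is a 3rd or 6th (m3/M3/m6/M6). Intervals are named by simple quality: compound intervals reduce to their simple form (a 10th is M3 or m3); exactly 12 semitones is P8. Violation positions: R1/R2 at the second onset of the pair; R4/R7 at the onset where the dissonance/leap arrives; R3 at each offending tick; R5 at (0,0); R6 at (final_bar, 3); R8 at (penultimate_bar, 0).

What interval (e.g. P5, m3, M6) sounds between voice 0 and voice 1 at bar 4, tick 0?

P8

voice 0=D4 voice 1=D5 -> P8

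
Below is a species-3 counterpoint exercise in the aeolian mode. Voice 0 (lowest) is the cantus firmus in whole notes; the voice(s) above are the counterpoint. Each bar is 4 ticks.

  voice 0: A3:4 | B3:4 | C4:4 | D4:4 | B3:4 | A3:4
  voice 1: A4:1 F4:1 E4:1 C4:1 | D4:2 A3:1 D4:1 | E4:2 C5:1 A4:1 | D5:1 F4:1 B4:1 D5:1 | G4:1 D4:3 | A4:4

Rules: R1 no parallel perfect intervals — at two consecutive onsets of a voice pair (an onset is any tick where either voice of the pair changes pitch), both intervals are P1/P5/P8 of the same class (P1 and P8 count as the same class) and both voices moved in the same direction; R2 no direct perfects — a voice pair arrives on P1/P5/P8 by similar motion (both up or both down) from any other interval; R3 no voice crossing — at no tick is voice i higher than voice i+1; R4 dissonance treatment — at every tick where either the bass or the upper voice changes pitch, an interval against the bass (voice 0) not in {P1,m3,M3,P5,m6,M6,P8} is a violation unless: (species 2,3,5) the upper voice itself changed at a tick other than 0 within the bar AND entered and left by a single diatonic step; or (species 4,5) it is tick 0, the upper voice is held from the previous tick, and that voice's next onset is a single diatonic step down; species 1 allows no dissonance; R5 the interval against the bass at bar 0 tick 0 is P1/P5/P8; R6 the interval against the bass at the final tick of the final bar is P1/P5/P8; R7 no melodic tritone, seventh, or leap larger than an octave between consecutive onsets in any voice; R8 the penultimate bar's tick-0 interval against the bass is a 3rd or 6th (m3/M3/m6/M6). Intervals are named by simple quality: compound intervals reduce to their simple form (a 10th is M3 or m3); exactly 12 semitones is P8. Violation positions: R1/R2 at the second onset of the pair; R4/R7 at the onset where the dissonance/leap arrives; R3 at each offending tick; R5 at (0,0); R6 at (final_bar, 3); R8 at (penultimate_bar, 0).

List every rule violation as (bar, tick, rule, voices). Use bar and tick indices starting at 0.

(1, 2, R3, (0, 1))
(1, 2, R4, (0, 1))
(3, 0, R2, (0, 1))
(3, 2, R7, (1,))

bar 0: v0=A3 v1=A4 downbeat P8
bar 1: v0=B3 v1=D4 downbeat m3
bar 2: v0=C4 v1=E4 downbeat M3
bar 3: v0=D4 v1=D5 downbeat P8
bar 4: v0=B3 v1=G4 downbeat m6
bar 5: v0=A3 v1=A4 downbeat P8
  -> R3 @ bar 1 tick 2 v(0, 1): B3 above A3
  -> R4 @ bar 1 tick 2 v(0, 1): B3/A3 M2 untreated
  -> R2 @ bar 3 tick 0 v(0, 1): C4/A4 M6 -> D4/D5 P8 similar
  -> R7 @ bar 3 tick 2 v(1,): F4->B4 leap 6st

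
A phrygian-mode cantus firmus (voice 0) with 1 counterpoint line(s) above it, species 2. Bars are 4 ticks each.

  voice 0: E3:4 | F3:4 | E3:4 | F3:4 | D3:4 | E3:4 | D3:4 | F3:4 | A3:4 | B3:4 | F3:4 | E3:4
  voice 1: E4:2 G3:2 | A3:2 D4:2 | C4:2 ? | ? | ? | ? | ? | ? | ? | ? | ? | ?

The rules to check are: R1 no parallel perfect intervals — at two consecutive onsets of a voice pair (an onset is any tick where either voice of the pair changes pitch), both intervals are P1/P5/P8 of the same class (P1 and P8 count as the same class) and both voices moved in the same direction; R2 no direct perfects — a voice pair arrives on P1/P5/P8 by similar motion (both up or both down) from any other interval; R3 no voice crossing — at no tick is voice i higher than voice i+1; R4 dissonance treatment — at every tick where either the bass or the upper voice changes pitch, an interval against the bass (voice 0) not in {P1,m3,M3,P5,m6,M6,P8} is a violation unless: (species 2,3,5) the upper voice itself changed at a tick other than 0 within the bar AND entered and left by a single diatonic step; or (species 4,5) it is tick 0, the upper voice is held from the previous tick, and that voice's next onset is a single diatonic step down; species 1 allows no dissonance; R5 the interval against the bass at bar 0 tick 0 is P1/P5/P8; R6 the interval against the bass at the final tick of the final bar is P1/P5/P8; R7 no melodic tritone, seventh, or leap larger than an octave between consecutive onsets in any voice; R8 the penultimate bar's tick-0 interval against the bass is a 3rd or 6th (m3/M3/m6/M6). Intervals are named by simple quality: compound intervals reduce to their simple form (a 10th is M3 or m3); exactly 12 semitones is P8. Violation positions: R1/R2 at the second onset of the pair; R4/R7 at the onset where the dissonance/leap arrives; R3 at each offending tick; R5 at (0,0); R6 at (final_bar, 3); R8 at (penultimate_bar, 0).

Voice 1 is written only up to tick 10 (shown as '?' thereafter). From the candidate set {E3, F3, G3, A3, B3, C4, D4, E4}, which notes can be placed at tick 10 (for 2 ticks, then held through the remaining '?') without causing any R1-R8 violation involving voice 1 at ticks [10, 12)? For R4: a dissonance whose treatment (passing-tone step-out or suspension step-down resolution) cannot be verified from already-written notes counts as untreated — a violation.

{B3, C4, E3, E4, G3}

E3: legal
F3: violates R4
G3: legal
A3: violates R4
B3: legal
C4: legal
D4: violates R4
E4: legal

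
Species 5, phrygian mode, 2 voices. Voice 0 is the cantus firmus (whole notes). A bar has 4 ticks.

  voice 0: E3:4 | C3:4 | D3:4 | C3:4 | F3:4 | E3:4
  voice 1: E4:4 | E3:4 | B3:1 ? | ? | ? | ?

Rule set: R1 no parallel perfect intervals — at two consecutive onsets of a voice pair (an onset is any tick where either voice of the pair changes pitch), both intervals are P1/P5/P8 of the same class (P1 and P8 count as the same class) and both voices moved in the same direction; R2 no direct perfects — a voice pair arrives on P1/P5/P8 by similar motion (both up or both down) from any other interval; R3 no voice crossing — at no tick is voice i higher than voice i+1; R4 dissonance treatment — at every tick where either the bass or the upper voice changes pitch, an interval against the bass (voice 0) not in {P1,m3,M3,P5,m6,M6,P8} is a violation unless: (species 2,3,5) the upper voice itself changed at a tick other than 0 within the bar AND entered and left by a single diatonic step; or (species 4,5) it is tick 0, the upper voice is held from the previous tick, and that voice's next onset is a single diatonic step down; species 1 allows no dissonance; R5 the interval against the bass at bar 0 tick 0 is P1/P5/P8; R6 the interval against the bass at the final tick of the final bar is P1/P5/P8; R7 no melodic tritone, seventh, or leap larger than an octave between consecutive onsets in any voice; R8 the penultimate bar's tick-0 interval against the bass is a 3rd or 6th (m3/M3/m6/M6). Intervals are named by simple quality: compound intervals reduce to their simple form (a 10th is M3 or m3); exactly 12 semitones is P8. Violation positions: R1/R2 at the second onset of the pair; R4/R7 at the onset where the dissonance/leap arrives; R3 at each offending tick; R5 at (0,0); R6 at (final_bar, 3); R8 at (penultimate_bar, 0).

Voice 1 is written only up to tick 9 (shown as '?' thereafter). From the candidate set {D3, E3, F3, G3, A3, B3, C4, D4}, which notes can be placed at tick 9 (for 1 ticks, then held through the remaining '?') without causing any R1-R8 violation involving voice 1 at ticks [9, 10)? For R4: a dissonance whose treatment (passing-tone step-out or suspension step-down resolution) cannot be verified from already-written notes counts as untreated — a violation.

D3: legal
E3: violates R4
F3: violates R7
G3: violates R4
A3: legal
B3: legal
C4: violates R4
D4: legal

{A3, B3, D3, D4}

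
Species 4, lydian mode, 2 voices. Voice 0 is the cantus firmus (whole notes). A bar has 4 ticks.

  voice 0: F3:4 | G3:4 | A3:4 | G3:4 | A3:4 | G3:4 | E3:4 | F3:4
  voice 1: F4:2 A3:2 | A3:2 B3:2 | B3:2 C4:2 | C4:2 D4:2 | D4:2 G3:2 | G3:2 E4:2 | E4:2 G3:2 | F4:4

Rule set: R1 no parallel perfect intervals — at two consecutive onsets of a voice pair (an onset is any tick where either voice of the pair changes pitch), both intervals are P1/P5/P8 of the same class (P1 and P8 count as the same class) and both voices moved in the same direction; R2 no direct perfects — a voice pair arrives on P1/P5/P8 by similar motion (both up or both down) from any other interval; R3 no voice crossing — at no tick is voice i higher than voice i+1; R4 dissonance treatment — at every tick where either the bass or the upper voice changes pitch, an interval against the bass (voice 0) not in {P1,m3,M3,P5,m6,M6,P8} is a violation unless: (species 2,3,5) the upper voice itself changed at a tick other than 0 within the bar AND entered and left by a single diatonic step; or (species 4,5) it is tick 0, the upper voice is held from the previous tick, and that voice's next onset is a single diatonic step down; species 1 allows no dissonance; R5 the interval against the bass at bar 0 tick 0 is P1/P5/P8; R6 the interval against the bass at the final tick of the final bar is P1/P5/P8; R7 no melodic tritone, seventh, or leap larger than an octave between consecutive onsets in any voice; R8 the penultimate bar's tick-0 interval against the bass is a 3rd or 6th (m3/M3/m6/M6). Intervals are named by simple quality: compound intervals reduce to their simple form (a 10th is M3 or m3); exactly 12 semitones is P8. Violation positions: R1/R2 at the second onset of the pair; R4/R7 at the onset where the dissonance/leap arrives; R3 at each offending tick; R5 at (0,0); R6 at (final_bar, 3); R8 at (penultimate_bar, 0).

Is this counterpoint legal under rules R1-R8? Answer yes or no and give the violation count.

bar 0: v0=F3 v1=F4 (P8)
bar 1: v0=G3 v1=A3 (M2)
bar 2: v0=A3 v1=B3 (M2)
bar 3: v0=G3 v1=C4 (P4)
bar 4: v0=A3 v1=D4 (P4)
bar 5: v0=G3 v1=G3 (P1)
bar 6: v0=E3 v1=E4 (P8)
bar 7: v0=F3 v1=F4 (P8)
  R4 @ bar1.0: G3/A3 M2 untreated
  R4 @ bar2.0: A3/B3 M2 untreated
  R4 @ bar3.0: G3/C4 P4 untreated
  R4 @ bar4.0: A3/D4 P4 untreated
  R3 @ bar4.2: A3 above G3
  R4 @ bar4.2: A3/G3 M2 untreated
  R3 @ bar4.3: A3 above G3
  R8 @ bar6.0: penult P8 not 3rd/6th
  R2 @ bar7.0: E3/G3 m3 -> F3/F4 P8 similar
  R7 @ bar7.0: G3->F4 leap 10st

No (10 violations)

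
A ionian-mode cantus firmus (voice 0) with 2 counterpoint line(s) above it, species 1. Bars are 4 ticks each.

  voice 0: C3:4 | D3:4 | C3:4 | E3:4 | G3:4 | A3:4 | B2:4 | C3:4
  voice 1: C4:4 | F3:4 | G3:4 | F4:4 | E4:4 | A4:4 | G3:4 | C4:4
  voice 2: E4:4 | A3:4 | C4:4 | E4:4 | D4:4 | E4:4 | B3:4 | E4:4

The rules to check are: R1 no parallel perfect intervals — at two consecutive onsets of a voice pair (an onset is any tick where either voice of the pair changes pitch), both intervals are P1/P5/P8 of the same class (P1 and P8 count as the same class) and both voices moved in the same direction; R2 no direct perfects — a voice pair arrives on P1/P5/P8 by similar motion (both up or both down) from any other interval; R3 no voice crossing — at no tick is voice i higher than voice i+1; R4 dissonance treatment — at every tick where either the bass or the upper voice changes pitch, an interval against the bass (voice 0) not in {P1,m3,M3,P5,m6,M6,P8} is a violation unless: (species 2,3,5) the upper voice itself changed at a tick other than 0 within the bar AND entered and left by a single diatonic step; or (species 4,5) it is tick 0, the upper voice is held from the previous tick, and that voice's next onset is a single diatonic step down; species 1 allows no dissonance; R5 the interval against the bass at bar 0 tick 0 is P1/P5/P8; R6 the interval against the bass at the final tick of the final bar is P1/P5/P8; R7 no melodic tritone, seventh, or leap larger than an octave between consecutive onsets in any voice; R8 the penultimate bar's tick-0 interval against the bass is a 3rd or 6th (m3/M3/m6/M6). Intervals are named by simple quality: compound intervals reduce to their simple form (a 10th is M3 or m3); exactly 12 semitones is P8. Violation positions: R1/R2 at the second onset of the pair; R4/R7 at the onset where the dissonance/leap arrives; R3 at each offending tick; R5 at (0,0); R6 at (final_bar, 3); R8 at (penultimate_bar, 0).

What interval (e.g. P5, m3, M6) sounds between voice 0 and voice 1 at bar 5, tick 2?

voice 0=A3 voice 1=A4 -> P8

P8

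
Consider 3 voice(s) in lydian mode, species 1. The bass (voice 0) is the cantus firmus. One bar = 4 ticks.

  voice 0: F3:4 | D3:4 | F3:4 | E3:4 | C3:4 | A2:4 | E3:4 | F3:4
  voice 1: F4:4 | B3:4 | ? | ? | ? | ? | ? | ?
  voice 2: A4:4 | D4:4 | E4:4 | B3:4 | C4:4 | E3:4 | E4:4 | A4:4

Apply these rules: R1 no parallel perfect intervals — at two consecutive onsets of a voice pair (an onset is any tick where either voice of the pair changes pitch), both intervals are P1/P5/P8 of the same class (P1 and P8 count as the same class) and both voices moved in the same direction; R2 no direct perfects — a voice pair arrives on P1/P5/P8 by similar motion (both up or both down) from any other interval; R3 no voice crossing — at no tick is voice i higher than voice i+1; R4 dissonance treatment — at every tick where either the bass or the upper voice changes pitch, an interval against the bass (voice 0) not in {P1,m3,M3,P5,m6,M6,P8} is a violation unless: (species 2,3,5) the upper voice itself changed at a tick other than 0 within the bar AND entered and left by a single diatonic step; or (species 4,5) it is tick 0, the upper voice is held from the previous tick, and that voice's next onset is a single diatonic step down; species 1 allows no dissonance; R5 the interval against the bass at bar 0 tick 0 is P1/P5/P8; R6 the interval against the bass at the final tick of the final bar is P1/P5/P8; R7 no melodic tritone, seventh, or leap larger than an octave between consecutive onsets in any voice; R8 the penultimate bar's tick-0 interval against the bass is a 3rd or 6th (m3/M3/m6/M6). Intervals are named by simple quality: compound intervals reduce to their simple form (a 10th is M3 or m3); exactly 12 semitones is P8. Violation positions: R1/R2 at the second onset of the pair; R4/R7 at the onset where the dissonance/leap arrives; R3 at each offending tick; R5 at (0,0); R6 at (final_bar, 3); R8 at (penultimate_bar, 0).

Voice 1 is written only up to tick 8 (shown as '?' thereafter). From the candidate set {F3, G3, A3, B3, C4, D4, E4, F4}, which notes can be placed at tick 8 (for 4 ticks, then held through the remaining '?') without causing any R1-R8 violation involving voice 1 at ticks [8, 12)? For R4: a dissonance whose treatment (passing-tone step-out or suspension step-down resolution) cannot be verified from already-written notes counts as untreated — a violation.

{A3, D4}

F3: violates R7
G3: violates R4
A3: legal
B3: violates R4
C4: violates R2
D4: legal
E4: violates R2,R4
F4: violates R2,R3,R7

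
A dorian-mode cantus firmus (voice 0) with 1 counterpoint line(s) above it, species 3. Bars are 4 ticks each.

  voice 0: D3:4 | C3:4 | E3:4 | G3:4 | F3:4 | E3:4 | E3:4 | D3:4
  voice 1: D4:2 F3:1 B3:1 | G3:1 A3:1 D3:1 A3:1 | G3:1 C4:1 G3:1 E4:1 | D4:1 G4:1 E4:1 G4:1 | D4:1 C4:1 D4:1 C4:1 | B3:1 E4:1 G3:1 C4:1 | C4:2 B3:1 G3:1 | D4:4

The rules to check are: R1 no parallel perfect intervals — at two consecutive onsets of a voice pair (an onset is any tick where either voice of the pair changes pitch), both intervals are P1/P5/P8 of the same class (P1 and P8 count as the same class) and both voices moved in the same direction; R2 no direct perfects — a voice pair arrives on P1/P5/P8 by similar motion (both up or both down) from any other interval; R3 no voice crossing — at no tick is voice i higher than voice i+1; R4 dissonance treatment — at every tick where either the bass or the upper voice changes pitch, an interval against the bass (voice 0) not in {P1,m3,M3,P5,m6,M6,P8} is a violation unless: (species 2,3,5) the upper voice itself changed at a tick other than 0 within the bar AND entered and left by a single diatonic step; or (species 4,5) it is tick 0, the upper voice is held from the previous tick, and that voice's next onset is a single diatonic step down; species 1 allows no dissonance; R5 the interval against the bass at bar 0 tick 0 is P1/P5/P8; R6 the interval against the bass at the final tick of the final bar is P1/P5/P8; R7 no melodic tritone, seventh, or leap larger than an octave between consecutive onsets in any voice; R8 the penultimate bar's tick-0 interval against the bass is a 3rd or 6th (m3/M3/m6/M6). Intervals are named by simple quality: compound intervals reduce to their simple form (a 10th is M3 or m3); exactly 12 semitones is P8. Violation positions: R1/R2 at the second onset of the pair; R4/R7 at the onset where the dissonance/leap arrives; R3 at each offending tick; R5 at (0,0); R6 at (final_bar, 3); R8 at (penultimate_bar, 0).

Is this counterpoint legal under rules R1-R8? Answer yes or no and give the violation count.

No (4 violations)

bar 0: v0=D3 v1=D4 (P8)
bar 1: v0=C3 v1=G3 (P5)
bar 2: v0=E3 v1=G3 (m3)
bar 3: v0=G3 v1=D4 (P5)
bar 4: v0=F3 v1=D4 (M6)
bar 5: v0=E3 v1=B3 (P5)
bar 6: v0=E3 v1=C4 (m6)
bar 7: v0=D3 v1=D4 (P8)
  R7 @ bar0.3: F3->B3 leap 6st
  R2 @ bar1.0: D3/B3 M6 -> C3/G3 P5 similar
  R4 @ bar1.2: C3/D3 M2 untreated
  R1 @ bar5.0: F3/C4 P5 -> E3/B3 P5 similar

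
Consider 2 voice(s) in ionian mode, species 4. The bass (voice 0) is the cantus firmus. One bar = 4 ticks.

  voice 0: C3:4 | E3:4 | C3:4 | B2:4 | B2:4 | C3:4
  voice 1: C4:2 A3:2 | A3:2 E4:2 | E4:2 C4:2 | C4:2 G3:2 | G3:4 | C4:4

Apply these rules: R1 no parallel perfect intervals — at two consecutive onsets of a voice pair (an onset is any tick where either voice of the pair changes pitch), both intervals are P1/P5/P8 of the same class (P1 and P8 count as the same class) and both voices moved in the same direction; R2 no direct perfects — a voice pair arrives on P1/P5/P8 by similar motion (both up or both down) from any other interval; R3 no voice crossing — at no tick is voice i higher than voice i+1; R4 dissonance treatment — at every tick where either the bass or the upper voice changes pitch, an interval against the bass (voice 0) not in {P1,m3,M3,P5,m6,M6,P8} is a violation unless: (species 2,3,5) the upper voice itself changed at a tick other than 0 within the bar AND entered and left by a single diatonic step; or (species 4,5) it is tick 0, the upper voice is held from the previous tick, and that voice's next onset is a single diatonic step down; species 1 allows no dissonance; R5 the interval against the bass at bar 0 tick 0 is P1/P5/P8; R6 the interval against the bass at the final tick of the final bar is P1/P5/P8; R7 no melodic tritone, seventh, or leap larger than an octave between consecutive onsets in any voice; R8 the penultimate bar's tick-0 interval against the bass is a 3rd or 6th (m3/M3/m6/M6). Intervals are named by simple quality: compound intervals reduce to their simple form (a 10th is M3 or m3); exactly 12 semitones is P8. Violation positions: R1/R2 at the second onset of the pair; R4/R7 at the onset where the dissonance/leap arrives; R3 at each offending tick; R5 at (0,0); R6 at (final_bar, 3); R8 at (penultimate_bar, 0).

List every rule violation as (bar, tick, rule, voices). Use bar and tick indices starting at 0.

bar 0: v0=C3 v1=C4 downbeat P8
bar 1: v0=E3 v1=A3 downbeat P4
bar 2: v0=C3 v1=E4 downbeat M3
bar 3: v0=B2 v1=C4 downbeat m2
bar 4: v0=B2 v1=G3 downbeat m6
bar 5: v0=C3 v1=C4 downbeat P8
  -> R4 @ bar 1 tick 0 v(0, 1): E3/A3 P4 untreated
  -> R4 @ bar 3 tick 0 v(0, 1): B2/C4 m2 untreated
  -> R2 @ bar 5 tick 0 v(0, 1): B2/G3 m6 -> C3/C4 P8 similar

(1, 0, R4, (0, 1))
(3, 0, R4, (0, 1))
(5, 0, R2, (0, 1))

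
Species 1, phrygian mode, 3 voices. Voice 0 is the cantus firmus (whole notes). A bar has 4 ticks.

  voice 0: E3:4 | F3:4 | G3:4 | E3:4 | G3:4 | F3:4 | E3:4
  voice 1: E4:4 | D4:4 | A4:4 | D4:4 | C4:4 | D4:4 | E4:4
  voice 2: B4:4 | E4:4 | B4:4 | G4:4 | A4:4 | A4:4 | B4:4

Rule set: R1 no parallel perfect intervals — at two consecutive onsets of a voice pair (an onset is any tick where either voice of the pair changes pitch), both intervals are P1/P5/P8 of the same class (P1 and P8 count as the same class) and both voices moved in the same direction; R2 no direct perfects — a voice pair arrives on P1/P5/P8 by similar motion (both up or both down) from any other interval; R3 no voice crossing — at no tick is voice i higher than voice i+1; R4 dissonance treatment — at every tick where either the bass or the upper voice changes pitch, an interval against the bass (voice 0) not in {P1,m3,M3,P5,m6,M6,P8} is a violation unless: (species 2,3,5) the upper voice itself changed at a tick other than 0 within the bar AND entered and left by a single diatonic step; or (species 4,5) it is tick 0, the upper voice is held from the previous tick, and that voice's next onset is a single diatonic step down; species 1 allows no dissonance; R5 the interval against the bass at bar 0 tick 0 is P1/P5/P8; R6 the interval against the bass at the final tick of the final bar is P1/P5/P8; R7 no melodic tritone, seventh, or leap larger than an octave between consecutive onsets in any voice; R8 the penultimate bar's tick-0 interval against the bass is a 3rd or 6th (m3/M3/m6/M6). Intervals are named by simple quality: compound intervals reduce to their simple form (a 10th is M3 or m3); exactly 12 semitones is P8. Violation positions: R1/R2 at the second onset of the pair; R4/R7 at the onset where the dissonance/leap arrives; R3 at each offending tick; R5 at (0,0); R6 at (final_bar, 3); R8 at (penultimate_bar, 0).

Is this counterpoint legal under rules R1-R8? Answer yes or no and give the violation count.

No (6 violations)

bar 0: v0=E3 v1=E4 v2=B4 (P5)
bar 1: v0=F3 v1=D4 v2=E4 (M7)
bar 2: v0=G3 v1=A4 v2=B4 (M3)
bar 3: v0=E3 v1=D4 v2=G4 (m3)
bar 4: v0=G3 v1=C4 v2=A4 (M2)
bar 5: v0=F3 v1=D4 v2=A4 (M3)
bar 6: v0=E3 v1=E4 v2=B4 (P5)
  R4 @ bar1.0: F3/E4 M7 untreated
  R4 @ bar2.0: G3/A4 M2 untreated
  R4 @ bar3.0: E3/D4 m7 untreated
  R4 @ bar4.0: G3/C4 P4 untreated
  R4 @ bar4.0: G3/A4 M2 untreated
  R1 @ bar6.0: D4/A4 P5 -> E4/B4 P5 similar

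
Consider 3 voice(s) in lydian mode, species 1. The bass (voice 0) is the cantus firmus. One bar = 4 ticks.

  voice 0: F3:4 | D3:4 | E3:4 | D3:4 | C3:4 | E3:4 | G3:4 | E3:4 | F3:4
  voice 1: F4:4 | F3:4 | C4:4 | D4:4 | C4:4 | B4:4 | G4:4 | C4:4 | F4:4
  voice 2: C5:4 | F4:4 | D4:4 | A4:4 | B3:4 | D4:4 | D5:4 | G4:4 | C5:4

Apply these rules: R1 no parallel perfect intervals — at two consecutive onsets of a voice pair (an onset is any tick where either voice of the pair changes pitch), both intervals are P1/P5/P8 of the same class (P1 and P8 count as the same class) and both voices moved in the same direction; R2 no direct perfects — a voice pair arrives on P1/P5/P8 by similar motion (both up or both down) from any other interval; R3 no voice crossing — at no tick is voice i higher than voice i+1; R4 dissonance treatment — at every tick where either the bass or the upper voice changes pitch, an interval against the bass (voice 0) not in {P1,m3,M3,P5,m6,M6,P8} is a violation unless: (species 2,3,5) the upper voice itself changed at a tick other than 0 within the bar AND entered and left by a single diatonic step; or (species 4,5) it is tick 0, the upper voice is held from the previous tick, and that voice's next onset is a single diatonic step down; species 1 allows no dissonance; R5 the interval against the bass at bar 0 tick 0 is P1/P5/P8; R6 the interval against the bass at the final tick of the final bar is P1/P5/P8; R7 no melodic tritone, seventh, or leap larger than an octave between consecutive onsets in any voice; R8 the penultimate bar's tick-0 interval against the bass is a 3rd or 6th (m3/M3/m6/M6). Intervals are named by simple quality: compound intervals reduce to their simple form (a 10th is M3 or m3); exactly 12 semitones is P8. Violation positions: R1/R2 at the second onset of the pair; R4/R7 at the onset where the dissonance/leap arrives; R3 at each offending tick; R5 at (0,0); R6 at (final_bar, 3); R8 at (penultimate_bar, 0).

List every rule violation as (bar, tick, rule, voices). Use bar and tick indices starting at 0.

(1, 0, R2, (1, 2))
(2, 0, R4, (0, 2))
(3, 0, R2, (1, 2))
(4, 0, R1, (0, 1))
(4, 0, R3, (1, 2))
(4, 0, R4, (0, 2))
(4, 0, R7, (2,))
(4, 1, R3, (1, 2))
(4, 2, R3, (1, 2))
(4, 3, R3, (1, 2))
(5, 0, R2, (0, 1))
(5, 0, R3, (1, 2))
(5, 0, R4, (0, 2))
(5, 0, R7, (1,))
(5, 1, R3, (1, 2))
(5, 2, R3, (1, 2))
(5, 3, R3, (1, 2))
(6, 0, R2, (0, 2))
(7, 0, R1, (1, 2))
(8, 0, R1, (1, 2))
(8, 0, R2, (0, 1))
(8, 0, R2, (0, 2))

bar 0: v0=F3 v1=F4 v2=C5 downbeat P5
bar 1: v0=D3 v1=F3 v2=F4 downbeat m3
bar 2: v0=E3 v1=C4 v2=D4 downbeat m7
bar 3: v0=D3 v1=D4 v2=A4 downbeat P5
bar 4: v0=C3 v1=C4 v2=B3 downbeat M7
bar 5: v0=E3 v1=B4 v2=D4 downbeat m7
bar 6: v0=G3 v1=G4 v2=D5 downbeat P5
bar 7: v0=E3 v1=C4 v2=G4 downbeat m3
bar 8: v0=F3 v1=F4 v2=C5 downbeat P5
  -> R2 @ bar 1 tick 0 v(1, 2): F4/C5 P5 -> F3/F4 P8 similar
  -> R4 @ bar 2 tick 0 v(0, 2): E3/D4 m7 untreated
  -> R2 @ bar 3 tick 0 v(1, 2): C4/D4 M2 -> D4/A4 P5 similar
  -> R1 @ bar 4 tick 0 v(0, 1): D3/D4 P8 -> C3/C4 P8 similar
  -> R3 @ bar 4 tick 0 v(1, 2): C4 above B3
  -> R4 @ bar 4 tick 0 v(0, 2): C3/B3 M7 untreated
  -> R7 @ bar 4 tick 0 v(2,): A4->B3 leap 10st
  -> R3 @ bar 4 tick 1 v(1, 2): C4 above B3
  -> R3 @ bar 4 tick 2 v(1, 2): C4 above B3
  -> R3 @ bar 4 tick 3 v(1, 2): C4 above B3
  -> R2 @ bar 5 tick 0 v(0, 1): C3/C4 P8 -> E3/B4 P5 similar
  -> R3 @ bar 5 tick 0 v(1, 2): B4 above D4
  -> R4 @ bar 5 tick 0 v(0, 2): E3/D4 m7 untreated
  -> R7 @ bar 5 tick 0 v(1,): C4->B4 leap 11st
  -> R3 @ bar 5 tick 1 v(1, 2): B4 above D4
  -> R3 @ bar 5 tick 2 v(1, 2): B4 above D4
  -> R3 @ bar 5 tick 3 v(1, 2): B4 above D4
  -> R2 @ bar 6 tick 0 v(0, 2): E3/D4 m7 -> G3/D5 P5 similar
  -> R1 @ bar 7 tick 0 v(1, 2): G4/D5 P5 -> C4/G4 P5 similar
  -> R1 @ bar 8 tick 0 v(1, 2): C4/G4 P5 -> F4/C5 P5 similar
  -> R2 @ bar 8 tick 0 v(0, 1): E3/C4 m6 -> F3/F4 P8 similar
  -> R2 @ bar 8 tick 0 v(0, 2): E3/G4 m3 -> F3/C5 P5 similar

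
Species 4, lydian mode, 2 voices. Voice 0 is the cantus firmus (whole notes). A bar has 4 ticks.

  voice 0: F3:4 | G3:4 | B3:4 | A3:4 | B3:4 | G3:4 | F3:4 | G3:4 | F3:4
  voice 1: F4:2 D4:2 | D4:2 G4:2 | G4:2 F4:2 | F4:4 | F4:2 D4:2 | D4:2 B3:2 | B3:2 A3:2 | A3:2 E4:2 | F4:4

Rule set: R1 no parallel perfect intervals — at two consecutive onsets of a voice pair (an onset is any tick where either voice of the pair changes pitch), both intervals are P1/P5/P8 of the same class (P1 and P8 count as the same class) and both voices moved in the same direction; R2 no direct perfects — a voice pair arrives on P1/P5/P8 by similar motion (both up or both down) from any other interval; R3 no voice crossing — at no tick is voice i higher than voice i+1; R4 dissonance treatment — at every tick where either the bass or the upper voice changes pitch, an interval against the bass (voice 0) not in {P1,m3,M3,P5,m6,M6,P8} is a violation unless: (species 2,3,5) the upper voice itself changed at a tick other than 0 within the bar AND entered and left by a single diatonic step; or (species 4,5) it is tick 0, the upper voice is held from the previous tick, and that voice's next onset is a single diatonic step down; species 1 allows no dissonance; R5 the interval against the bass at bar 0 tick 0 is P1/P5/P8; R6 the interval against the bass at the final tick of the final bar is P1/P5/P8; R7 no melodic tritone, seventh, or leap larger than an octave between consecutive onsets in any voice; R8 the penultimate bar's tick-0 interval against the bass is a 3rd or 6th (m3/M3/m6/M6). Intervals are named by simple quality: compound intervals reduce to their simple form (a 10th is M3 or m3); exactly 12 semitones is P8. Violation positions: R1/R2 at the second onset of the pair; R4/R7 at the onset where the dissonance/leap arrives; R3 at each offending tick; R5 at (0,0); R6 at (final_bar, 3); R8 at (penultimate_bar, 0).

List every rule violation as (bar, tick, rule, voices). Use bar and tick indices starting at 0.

(2, 2, R4, (0, 1))
(4, 0, R4, (0, 1))
(7, 0, R4, (0, 1))
(7, 0, R8, (0, 1))

bar 0: v0=F3 v1=F4 downbeat P8
bar 1: v0=G3 v1=D4 downbeat P5
bar 2: v0=B3 v1=G4 downbeat m6
bar 3: v0=A3 v1=F4 downbeat m6
bar 4: v0=B3 v1=F4 downbeat TT
bar 5: v0=G3 v1=D4 downbeat P5
bar 6: v0=F3 v1=B3 downbeat TT
bar 7: v0=G3 v1=A3 downbeat M2
bar 8: v0=F3 v1=F4 downbeat P8
  -> R4 @ bar 2 tick 2 v(0, 1): B3/F4 TT untreated
  -> R4 @ bar 4 tick 0 v(0, 1): B3/F4 TT untreated
  -> R4 @ bar 7 tick 0 v(0, 1): G3/A3 M2 untreated
  -> R8 @ bar 7 tick 0 v(0, 1): penult M2 not 3rd/6th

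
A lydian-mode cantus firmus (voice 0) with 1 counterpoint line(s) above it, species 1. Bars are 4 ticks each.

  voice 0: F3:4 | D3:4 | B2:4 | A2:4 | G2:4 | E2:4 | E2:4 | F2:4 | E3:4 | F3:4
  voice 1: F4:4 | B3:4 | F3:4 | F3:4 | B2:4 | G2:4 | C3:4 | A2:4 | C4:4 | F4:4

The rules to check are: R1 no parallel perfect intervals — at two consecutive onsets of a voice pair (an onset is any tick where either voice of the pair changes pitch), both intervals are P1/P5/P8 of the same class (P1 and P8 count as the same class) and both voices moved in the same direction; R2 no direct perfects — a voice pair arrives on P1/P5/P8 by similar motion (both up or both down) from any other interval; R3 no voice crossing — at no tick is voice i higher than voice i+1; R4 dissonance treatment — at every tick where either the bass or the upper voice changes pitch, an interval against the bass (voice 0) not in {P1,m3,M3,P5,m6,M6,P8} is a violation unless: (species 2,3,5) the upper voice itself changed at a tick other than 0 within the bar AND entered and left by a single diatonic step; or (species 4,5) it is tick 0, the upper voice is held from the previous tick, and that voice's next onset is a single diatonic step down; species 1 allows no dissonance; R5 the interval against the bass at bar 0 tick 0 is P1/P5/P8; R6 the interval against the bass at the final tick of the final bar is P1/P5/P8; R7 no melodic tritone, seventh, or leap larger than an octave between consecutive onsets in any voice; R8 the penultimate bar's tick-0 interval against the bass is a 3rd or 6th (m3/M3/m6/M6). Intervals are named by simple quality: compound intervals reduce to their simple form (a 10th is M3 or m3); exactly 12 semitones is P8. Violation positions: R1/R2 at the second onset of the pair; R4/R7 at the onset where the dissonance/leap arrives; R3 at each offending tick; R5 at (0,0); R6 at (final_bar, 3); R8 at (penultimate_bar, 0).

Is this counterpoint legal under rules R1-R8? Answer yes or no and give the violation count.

No (7 violations)

bar 0: v0=F3 v1=F4 (P8)
bar 1: v0=D3 v1=B3 (M6)
bar 2: v0=B2 v1=F3 (TT)
bar 3: v0=A2 v1=F3 (m6)
bar 4: v0=G2 v1=B2 (M3)
bar 5: v0=E2 v1=G2 (m3)
bar 6: v0=E2 v1=C3 (m6)
bar 7: v0=F2 v1=A2 (M3)
bar 8: v0=E3 v1=C4 (m6)
bar 9: v0=F3 v1=F4 (P8)
  R7 @ bar1.0: F4->B3 leap 6st
  R4 @ bar2.0: B2/F3 TT untreated
  R7 @ bar2.0: B3->F3 leap 6st
  R7 @ bar4.0: F3->B2 leap 6st
  R7 @ bar8.0: F2->E3 leap 11st
  R7 @ bar8.0: A2->C4 leap 15st
  R2 @ bar9.0: E3/C4 m6 -> F3/F4 P8 similar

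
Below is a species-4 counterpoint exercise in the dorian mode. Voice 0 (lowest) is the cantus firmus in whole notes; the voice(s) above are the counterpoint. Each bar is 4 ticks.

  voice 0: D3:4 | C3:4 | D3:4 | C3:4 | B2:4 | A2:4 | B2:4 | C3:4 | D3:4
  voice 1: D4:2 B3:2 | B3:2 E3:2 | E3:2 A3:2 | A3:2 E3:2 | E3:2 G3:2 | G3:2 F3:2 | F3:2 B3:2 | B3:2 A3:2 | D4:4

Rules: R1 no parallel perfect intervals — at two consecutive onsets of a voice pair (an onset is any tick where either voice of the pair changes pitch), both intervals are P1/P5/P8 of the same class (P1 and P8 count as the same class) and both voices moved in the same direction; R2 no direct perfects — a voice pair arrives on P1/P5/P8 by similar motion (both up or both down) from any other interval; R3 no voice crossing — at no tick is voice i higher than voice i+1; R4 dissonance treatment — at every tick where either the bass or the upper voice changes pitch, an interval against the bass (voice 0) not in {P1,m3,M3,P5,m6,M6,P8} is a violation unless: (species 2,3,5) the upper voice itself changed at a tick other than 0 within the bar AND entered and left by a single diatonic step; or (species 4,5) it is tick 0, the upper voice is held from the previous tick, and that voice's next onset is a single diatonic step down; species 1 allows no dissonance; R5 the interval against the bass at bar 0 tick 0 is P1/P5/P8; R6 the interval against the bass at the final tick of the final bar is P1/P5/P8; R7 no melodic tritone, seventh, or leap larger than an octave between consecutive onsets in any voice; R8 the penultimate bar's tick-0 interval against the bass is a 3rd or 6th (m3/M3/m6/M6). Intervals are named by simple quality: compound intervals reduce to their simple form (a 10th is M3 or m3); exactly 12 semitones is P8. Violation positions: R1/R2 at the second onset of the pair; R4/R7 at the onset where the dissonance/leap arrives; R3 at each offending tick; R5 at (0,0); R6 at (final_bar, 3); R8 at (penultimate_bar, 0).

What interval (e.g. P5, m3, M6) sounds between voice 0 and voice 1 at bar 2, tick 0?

M2

voice 0=D3 voice 1=E3 -> M2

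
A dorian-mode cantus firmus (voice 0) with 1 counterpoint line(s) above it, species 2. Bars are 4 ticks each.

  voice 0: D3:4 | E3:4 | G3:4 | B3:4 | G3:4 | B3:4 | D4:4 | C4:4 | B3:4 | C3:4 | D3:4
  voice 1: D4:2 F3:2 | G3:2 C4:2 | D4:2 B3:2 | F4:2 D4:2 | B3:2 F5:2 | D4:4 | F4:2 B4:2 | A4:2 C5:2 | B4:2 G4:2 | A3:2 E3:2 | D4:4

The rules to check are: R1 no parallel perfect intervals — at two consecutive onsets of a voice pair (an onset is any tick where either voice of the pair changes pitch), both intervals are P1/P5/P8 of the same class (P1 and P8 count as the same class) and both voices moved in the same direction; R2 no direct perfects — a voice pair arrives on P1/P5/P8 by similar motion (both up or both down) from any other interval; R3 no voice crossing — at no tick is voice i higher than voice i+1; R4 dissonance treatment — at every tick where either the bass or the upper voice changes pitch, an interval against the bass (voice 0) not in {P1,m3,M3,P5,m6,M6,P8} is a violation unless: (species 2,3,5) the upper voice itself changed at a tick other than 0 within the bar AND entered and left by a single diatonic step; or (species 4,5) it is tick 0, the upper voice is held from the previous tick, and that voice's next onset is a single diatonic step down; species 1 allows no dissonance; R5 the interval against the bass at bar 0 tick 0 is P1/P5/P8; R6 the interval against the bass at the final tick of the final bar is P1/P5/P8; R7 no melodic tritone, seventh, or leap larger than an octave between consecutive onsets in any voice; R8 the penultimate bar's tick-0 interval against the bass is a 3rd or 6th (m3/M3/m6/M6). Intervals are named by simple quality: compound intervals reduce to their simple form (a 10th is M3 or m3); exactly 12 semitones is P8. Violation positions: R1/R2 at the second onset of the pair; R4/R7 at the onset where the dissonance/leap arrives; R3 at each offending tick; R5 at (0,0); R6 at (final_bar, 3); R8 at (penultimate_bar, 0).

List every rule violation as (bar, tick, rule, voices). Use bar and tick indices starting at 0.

(2, 0, R2, (0, 1))
(3, 0, R4, (0, 1))
(3, 0, R7, (1,))
(4, 2, R4, (0, 1))
(4, 2, R7, (1,))
(5, 0, R7, (1,))
(6, 2, R7, (1,))
(8, 0, R1, (0, 1))
(9, 0, R7, (0,))
(9, 0, R7, (1,))
(10, 0, R2, (0, 1))
(10, 0, R7, (1,))

bar 0: v0=D3 v1=D4 downbeat P8
bar 1: v0=E3 v1=G3 downbeat m3
bar 2: v0=G3 v1=D4 downbeat P5
bar 3: v0=B3 v1=F4 downbeat TT
bar 4: v0=G3 v1=B3 downbeat M3
bar 5: v0=B3 v1=D4 downbeat m3
bar 6: v0=D4 v1=F4 downbeat m3
bar 7: v0=C4 v1=A4 downbeat M6
bar 8: v0=B3 v1=B4 downbeat P8
bar 9: v0=C3 v1=A3 downbeat M6
bar 10: v0=D3 v1=D4 downbeat P8
  -> R2 @ bar 2 tick 0 v(0, 1): E3/C4 m6 -> G3/D4 P5 similar
  -> R4 @ bar 3 tick 0 v(0, 1): B3/F4 TT untreated
  -> R7 @ bar 3 tick 0 v(1,): B3->F4 leap 6st
  -> R4 @ bar 4 tick 2 v(0, 1): G3/F5 m7 untreated
  -> R7 @ bar 4 tick 2 v(1,): B3->F5 leap 18st
  -> R7 @ bar 5 tick 0 v(1,): F5->D4 leap 15st
  -> R7 @ bar 6 tick 2 v(1,): F4->B4 leap 6st
  -> R1 @ bar 8 tick 0 v(0, 1): C4/C5 P8 -> B3/B4 P8 similar
  -> R7 @ bar 9 tick 0 v(0,): B3->C3 leap 11st
  -> R7 @ bar 9 tick 0 v(1,): G4->A3 leap 10st
  -> R2 @ bar 10 tick 0 v(0, 1): C3/E3 M3 -> D3/D4 P8 similar
  -> R7 @ bar 10 tick 0 v(1,): E3->D4 leap 10st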